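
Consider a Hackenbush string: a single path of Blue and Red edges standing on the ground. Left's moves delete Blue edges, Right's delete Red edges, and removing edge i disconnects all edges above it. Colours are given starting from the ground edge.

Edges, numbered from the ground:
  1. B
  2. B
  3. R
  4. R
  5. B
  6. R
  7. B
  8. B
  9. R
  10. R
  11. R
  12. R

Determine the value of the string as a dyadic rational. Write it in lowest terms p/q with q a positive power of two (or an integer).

1377/1024

step 1: add B to get B; options L={ 0 } R={  } ⇒ 1
step 2: add B to get BB; options L={ 0, 1 } R={  } ⇒ 2
step 3: add R to get BBR; options L={ 0, 1 } R={ 2 } ⇒ 3/2
step 4: add R to get BBRR; options L={ 0, 1 } R={ 3/2, 2 } ⇒ 5/4
step 5: add B to get BBRRB; options L={ 0, 1, 5/4 } R={ 3/2, 2 } ⇒ 11/8
step 6: add R to get BBRRBR; options L={ 0, 1, 5/4 } R={ 11/8, 3/2, 2 } ⇒ 21/16
step 7: add B to get BBRRBRB; options L={ 0, 1, 5/4, 21/16 } R={ 11/8, 3/2, 2 } ⇒ 43/32
step 8: add B to get BBRRBRBB; options L={ 0, 1, 5/4, 21/16, 43/32 } R={ 11/8, 3/2, 2 } ⇒ 87/64
step 9: add R to get BBRRBRBBR; options L={ 0, 1, 5/4, 21/16, 43/32 } R={ 87/64, 11/8, 3/2, 2 } ⇒ 173/128
step 10: add R to get BBRRBRBBRR; options L={ 0, 1, 5/4, 21/16, 43/32 } R={ 173/128, 87/64, 11/8, 3/2, 2 } ⇒ 345/256
step 11: add R to get BBRRBRBBRRR; options L={ 0, 1, 5/4, 21/16, 43/32 } R={ 345/256, 173/128, 87/64, 11/8, 3/2, 2 } ⇒ 689/512
step 12: add R to get BBRRBRBBRRRR; options L={ 0, 1, 5/4, 21/16, 43/32 } R={ 689/512, 345/256, 173/128, 87/64, 11/8, 3/2, 2 } ⇒ 1377/1024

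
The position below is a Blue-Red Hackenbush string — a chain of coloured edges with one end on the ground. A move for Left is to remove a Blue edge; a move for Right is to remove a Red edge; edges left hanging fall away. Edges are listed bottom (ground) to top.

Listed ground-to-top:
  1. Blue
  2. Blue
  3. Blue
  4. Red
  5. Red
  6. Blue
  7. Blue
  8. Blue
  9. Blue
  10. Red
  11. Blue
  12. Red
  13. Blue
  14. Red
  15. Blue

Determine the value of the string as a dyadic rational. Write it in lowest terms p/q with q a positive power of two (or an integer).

Prefix values for Blue Blue Blue Red Red Blue Blue Blue Blue Red Blue Red Blue Red Blue via {L|R} + simplicity:
edge 1 of 15 (Blue): { 0 | — } → 1
edge 2 of 15 (Blue): { 0 1 | — } → 2
edge 3 of 15 (Blue): { 0 1 2 | — } → 3
edge 4 of 15 (Red): { 0 1 2 | 3 } → 5/2
edge 5 of 15 (Red): { 0 1 2 | 5/2 3 } → 9/4
edge 6 of 15 (Blue): { 0 1 2 9/4 | 5/2 3 } → 19/8
edge 7 of 15 (Blue): { 0 1 2 9/4 19/8 | 5/2 3 } → 39/16
edge 8 of 15 (Blue): { 0 1 2 9/4 19/8 39/16 | 5/2 3 } → 79/32
edge 9 of 15 (Blue): { 0 1 2 9/4 19/8 39/16 79/32 | 5/2 3 } → 159/64
edge 10 of 15 (Red): { 0 1 2 9/4 19/8 39/16 79/32 | 159/64 5/2 3 } → 317/128
edge 11 of 15 (Blue): { 0 1 2 9/4 19/8 39/16 79/32 317/128 | 159/64 5/2 3 } → 635/256
edge 12 of 15 (Red): { 0 1 2 9/4 19/8 39/16 79/32 317/128 | 635/256 159/64 5/2 3 } → 1269/512
edge 13 of 15 (Blue): { 0 1 2 9/4 19/8 39/16 79/32 317/128 1269/512 | 635/256 159/64 5/2 3 } → 2539/1024
edge 14 of 15 (Red): { 0 1 2 9/4 19/8 39/16 79/32 317/128 1269/512 | 2539/1024 635/256 159/64 5/2 3 } → 5077/2048
edge 15 of 15 (Blue): { 0 1 2 9/4 19/8 39/16 79/32 317/128 1269/512 5077/2048 | 2539/1024 635/256 159/64 5/2 3 } → 10155/4096

10155/4096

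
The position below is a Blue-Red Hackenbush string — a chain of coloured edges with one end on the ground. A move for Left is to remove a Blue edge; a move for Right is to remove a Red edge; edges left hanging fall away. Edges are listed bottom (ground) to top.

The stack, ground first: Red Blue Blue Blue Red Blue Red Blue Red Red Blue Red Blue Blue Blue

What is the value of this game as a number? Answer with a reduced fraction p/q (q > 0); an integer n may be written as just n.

edge 1 of 15 (Red): { ∅ | 0 } so -1
edge 2 of 15 (Blue): { -1 | 0 } so -1/2
edge 3 of 15 (Blue): { -1 -1/2 | 0 } so -1/4
edge 4 of 15 (Blue): { -1 -1/2 -1/4 | 0 } so -1/8
edge 5 of 15 (Red): { -1 -1/2 -1/4 | -1/8 0 } so -3/16
edge 6 of 15 (Blue): { -1 -1/2 -1/4 -3/16 | -1/8 0 } so -5/32
edge 7 of 15 (Red): { -1 -1/2 -1/4 -3/16 | -5/32 -1/8 0 } so -11/64
edge 8 of 15 (Blue): { -1 -1/2 -1/4 -3/16 -11/64 | -5/32 -1/8 0 } so -21/128
edge 9 of 15 (Red): { -1 -1/2 -1/4 -3/16 -11/64 | -21/128 -5/32 -1/8 0 } so -43/256
edge 10 of 15 (Red): { -1 -1/2 -1/4 -3/16 -11/64 | -43/256 -21/128 -5/32 -1/8 0 } so -87/512
edge 11 of 15 (Blue): { -1 -1/2 -1/4 -3/16 -11/64 -87/512 | -43/256 -21/128 -5/32 -1/8 0 } so -173/1024
edge 12 of 15 (Red): { -1 -1/2 -1/4 -3/16 -11/64 -87/512 | -173/1024 -43/256 -21/128 -5/32 -1/8 0 } so -347/2048
edge 13 of 15 (Blue): { -1 -1/2 -1/4 -3/16 -11/64 -87/512 -347/2048 | -173/1024 -43/256 -21/128 -5/32 -1/8 0 } so -693/4096
edge 14 of 15 (Blue): { -1 -1/2 -1/4 -3/16 -11/64 -87/512 -347/2048 -693/4096 | -173/1024 -43/256 -21/128 -5/32 -1/8 0 } so -1385/8192
edge 15 of 15 (Blue): { -1 -1/2 -1/4 -3/16 -11/64 -87/512 -347/2048 -693/4096 -1385/8192 | -173/1024 -43/256 -21/128 -5/32 -1/8 0 } so -2769/16384

-2769/16384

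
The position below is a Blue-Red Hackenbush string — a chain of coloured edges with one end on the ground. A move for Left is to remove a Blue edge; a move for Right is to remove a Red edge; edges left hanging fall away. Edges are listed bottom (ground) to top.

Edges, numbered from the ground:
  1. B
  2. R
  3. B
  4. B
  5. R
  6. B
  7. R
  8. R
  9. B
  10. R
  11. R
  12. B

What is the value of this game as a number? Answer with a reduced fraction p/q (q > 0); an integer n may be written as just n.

1683/2048

Prefix values for B R B B R B R R B R R B via {L|R} + simplicity:
edge 1 of 12 (B): { 0 | none } — 1
edge 2 of 12 (R): { 0 | 1 } — 1/2
edge 3 of 12 (B): { 0,1/2 | 1 } — 3/4
edge 4 of 12 (B): { 0,1/2,3/4 | 1 } — 7/8
edge 5 of 12 (R): { 0,1/2,3/4 | 7/8,1 } — 13/16
edge 6 of 12 (B): { 0,1/2,3/4,13/16 | 7/8,1 } — 27/32
edge 7 of 12 (R): { 0,1/2,3/4,13/16 | 27/32,7/8,1 } — 53/64
edge 8 of 12 (R): { 0,1/2,3/4,13/16 | 53/64,27/32,7/8,1 } — 105/128
edge 9 of 12 (B): { 0,1/2,3/4,13/16,105/128 | 53/64,27/32,7/8,1 } — 211/256
edge 10 of 12 (R): { 0,1/2,3/4,13/16,105/128 | 211/256,53/64,27/32,7/8,1 } — 421/512
edge 11 of 12 (R): { 0,1/2,3/4,13/16,105/128 | 421/512,211/256,53/64,27/32,7/8,1 } — 841/1024
edge 12 of 12 (B): { 0,1/2,3/4,13/16,105/128,841/1024 | 421/512,211/256,53/64,27/32,7/8,1 } — 1683/2048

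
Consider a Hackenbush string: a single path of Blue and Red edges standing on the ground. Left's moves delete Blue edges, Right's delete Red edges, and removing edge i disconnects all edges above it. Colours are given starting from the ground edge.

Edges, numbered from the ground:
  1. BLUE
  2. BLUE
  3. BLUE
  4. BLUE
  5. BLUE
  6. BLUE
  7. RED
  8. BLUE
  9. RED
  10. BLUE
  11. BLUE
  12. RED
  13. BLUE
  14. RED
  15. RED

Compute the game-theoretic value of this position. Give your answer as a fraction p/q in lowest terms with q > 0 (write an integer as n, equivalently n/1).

Recurse on prefixes of the 15-edge string BLUE BLUE BLUE BLUE BLUE BLUE RED BLUE RED BLUE BLUE RED BLUE RED RED:
g(B) = { 0 | none } — 1
g(BB) = { 0 1 | none } — 2
g(BBB) = { 0 1 2 | none } — 3
g(BBBB) = { 0 1 2 3 | none } — 4
g(BBBBB) = { 0 1 2 3 4 | none } — 5
g(BBBBBB) = { 0 1 2 3 4 5 | none } — 6
g(BBBBBBR) = { 0 1 2 3 4 5 | 6 } — 11/2
g(BBBBBBRB) = { 0 1 2 3 4 5 11/2 | 6 } — 23/4
g(BBBBBBRBR) = { 0 1 2 3 4 5 11/2 | 23/4 6 } — 45/8
g(BBBBBBRBRB) = { 0 1 2 3 4 5 11/2 45/8 | 23/4 6 } — 91/16
g(BBBBBBRBRBB) = { 0 1 2 3 4 5 11/2 45/8 91/16 | 23/4 6 } — 183/32
g(BBBBBBRBRBBR) = { 0 1 2 3 4 5 11/2 45/8 91/16 | 183/32 23/4 6 } — 365/64
g(BBBBBBRBRBBRB) = { 0 1 2 3 4 5 11/2 45/8 91/16 365/64 | 183/32 23/4 6 } — 731/128
g(BBBBBBRBRBBRBR) = { 0 1 2 3 4 5 11/2 45/8 91/16 365/64 | 731/128 183/32 23/4 6 } — 1461/256
g(BBBBBBRBRBBRBRR) = { 0 1 2 3 4 5 11/2 45/8 91/16 365/64 | 1461/256 731/128 183/32 23/4 6 } — 2921/512

2921/512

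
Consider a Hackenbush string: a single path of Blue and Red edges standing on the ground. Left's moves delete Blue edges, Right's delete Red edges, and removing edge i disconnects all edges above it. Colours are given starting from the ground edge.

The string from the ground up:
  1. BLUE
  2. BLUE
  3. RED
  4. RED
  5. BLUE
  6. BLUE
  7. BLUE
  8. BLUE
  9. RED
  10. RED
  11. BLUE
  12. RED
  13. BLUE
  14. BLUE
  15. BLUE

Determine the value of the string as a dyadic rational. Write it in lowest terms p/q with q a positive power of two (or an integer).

12079/8192

Recurse on prefixes of the 15-edge string BLUE BLUE RED RED BLUE BLUE BLUE BLUE RED RED BLUE RED BLUE BLUE BLUE:
edge 1 of 15 (BLUE): { 0 | · } -> 1
edge 2 of 15 (BLUE): { 0 1 | · } -> 2
edge 3 of 15 (RED): { 0 1 | 2 } -> 3/2
edge 4 of 15 (RED): { 0 1 | 3/2 2 } -> 5/4
edge 5 of 15 (BLUE): { 0 1 5/4 | 3/2 2 } -> 11/8
edge 6 of 15 (BLUE): { 0 1 5/4 11/8 | 3/2 2 } -> 23/16
edge 7 of 15 (BLUE): { 0 1 5/4 11/8 23/16 | 3/2 2 } -> 47/32
edge 8 of 15 (BLUE): { 0 1 5/4 11/8 23/16 47/32 | 3/2 2 } -> 95/64
edge 9 of 15 (RED): { 0 1 5/4 11/8 23/16 47/32 | 95/64 3/2 2 } -> 189/128
edge 10 of 15 (RED): { 0 1 5/4 11/8 23/16 47/32 | 189/128 95/64 3/2 2 } -> 377/256
edge 11 of 15 (BLUE): { 0 1 5/4 11/8 23/16 47/32 377/256 | 189/128 95/64 3/2 2 } -> 755/512
edge 12 of 15 (RED): { 0 1 5/4 11/8 23/16 47/32 377/256 | 755/512 189/128 95/64 3/2 2 } -> 1509/1024
edge 13 of 15 (BLUE): { 0 1 5/4 11/8 23/16 47/32 377/256 1509/1024 | 755/512 189/128 95/64 3/2 2 } -> 3019/2048
edge 14 of 15 (BLUE): { 0 1 5/4 11/8 23/16 47/32 377/256 1509/1024 3019/2048 | 755/512 189/128 95/64 3/2 2 } -> 6039/4096
edge 15 of 15 (BLUE): { 0 1 5/4 11/8 23/16 47/32 377/256 1509/1024 3019/2048 6039/4096 | 755/512 189/128 95/64 3/2 2 } -> 12079/8192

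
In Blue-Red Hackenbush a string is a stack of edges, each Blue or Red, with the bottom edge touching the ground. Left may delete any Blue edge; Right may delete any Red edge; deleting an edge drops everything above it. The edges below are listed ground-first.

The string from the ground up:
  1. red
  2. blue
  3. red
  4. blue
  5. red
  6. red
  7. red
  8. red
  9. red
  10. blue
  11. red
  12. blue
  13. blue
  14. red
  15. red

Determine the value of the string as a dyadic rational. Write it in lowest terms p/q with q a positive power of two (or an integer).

1 of 15 · r · max L −∞ · min R 0 => -1
2 of 15 · rb · max L -1 · min R 0 => -1/2
3 of 15 · rbr · max L -1 · min R -1/2 => -3/4
4 of 15 · rbrb · max L -3/4 · min R -1/2 => -5/8
5 of 15 · rbrbr · max L -3/4 · min R -5/8 => -11/16
6 of 15 · rbrbrr · max L -3/4 · min R -11/16 => -23/32
7 of 15 · rbrbrrr · max L -3/4 · min R -23/32 => -47/64
8 of 15 · rbrbrrrr · max L -3/4 · min R -47/64 => -95/128
9 of 15 · rbrbrrrrr · max L -3/4 · min R -95/128 => -191/256
10 of 15 · rbrbrrrrrb · max L -191/256 · min R -95/128 => -381/512
11 of 15 · rbrbrrrrrbr · max L -191/256 · min R -381/512 => -763/1024
12 of 15 · rbrbrrrrrbrb · max L -763/1024 · min R -381/512 => -1525/2048
13 of 15 · rbrbrrrrrbrbb · max L -1525/2048 · min R -381/512 => -3049/4096
14 of 15 · rbrbrrrrrbrbbr · max L -1525/2048 · min R -3049/4096 => -6099/8192
15 of 15 · rbrbrrrrrbrbbrr · max L -1525/2048 · min R -6099/8192 => -12199/16384

-12199/16384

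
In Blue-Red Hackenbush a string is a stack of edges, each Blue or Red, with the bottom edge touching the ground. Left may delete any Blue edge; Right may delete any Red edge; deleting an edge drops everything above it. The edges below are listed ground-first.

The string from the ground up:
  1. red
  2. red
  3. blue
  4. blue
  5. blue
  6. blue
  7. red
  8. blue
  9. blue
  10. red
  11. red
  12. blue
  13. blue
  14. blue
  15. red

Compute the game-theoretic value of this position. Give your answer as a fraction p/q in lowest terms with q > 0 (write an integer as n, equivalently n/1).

step 1: add red to get r; options L={ — } R={ 0 } — -1
step 2: add red to get rr; options L={ — } R={ -1; 0 } — -2
step 3: add blue to get rrb; options L={ -2 } R={ -1; 0 } — -3/2
step 4: add blue to get rrbb; options L={ -2; -3/2 } R={ -1; 0 } — -5/4
step 5: add blue to get rrbbb; options L={ -2; -3/2; -5/4 } R={ -1; 0 } — -9/8
step 6: add blue to get rrbbbb; options L={ -2; -3/2; -5/4; -9/8 } R={ -1; 0 } — -17/16
step 7: add red to get rrbbbbr; options L={ -2; -3/2; -5/4; -9/8 } R={ -17/16; -1; 0 } — -35/32
step 8: add blue to get rrbbbbrb; options L={ -2; -3/2; -5/4; -9/8; -35/32 } R={ -17/16; -1; 0 } — -69/64
step 9: add blue to get rrbbbbrbb; options L={ -2; -3/2; -5/4; -9/8; -35/32; -69/64 } R={ -17/16; -1; 0 } — -137/128
step 10: add red to get rrbbbbrbbr; options L={ -2; -3/2; -5/4; -9/8; -35/32; -69/64 } R={ -137/128; -17/16; -1; 0 } — -275/256
step 11: add red to get rrbbbbrbbrr; options L={ -2; -3/2; -5/4; -9/8; -35/32; -69/64 } R={ -275/256; -137/128; -17/16; -1; 0 } — -551/512
step 12: add blue to get rrbbbbrbbrrb; options L={ -2; -3/2; -5/4; -9/8; -35/32; -69/64; -551/512 } R={ -275/256; -137/128; -17/16; -1; 0 } — -1101/1024
step 13: add blue to get rrbbbbrbbrrbb; options L={ -2; -3/2; -5/4; -9/8; -35/32; -69/64; -551/512; -1101/1024 } R={ -275/256; -137/128; -17/16; -1; 0 } — -2201/2048
step 14: add blue to get rrbbbbrbbrrbbb; options L={ -2; -3/2; -5/4; -9/8; -35/32; -69/64; -551/512; -1101/1024; -2201/2048 } R={ -275/256; -137/128; -17/16; -1; 0 } — -4401/4096
step 15: add red to get rrbbbbrbbrrbbbr; options L={ -2; -3/2; -5/4; -9/8; -35/32; -69/64; -551/512; -1101/1024; -2201/2048 } R={ -4401/4096; -275/256; -137/128; -17/16; -1; 0 } — -8803/8192

-8803/8192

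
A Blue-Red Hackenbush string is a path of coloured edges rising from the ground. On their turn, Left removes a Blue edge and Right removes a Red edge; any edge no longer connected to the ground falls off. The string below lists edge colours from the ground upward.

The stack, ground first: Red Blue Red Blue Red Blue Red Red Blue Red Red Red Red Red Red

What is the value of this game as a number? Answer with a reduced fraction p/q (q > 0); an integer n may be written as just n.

-11135/16384

Prefix values for Red Blue Red Blue Red Blue Red Red Blue Red Red Red Red Red Red via {L|R} + simplicity:
G(R) = {  | 0 } gives -1
G(RB) = { -1 | 0 } gives -1/2
G(RBR) = { -1 | -1/2, 0 } gives -3/4
G(RBRB) = { -1, -3/4 | -1/2, 0 } gives -5/8
G(RBRBR) = { -1, -3/4 | -5/8, -1/2, 0 } gives -11/16
G(RBRBRB) = { -1, -3/4, -11/16 | -5/8, -1/2, 0 } gives -21/32
G(RBRBRBR) = { -1, -3/4, -11/16 | -21/32, -5/8, -1/2, 0 } gives -43/64
G(RBRBRBRR) = { -1, -3/4, -11/16 | -43/64, -21/32, -5/8, -1/2, 0 } gives -87/128
G(RBRBRBRRB) = { -1, -3/4, -11/16, -87/128 | -43/64, -21/32, -5/8, -1/2, 0 } gives -173/256
G(RBRBRBRRBR) = { -1, -3/4, -11/16, -87/128 | -173/256, -43/64, -21/32, -5/8, -1/2, 0 } gives -347/512
G(RBRBRBRRBRR) = { -1, -3/4, -11/16, -87/128 | -347/512, -173/256, -43/64, -21/32, -5/8, -1/2, 0 } gives -695/1024
G(RBRBRBRRBRRR) = { -1, -3/4, -11/16, -87/128 | -695/1024, -347/512, -173/256, -43/64, -21/32, -5/8, -1/2, 0 } gives -1391/2048
G(RBRBRBRRBRRRR) = { -1, -3/4, -11/16, -87/128 | -1391/2048, -695/1024, -347/512, -173/256, -43/64, -21/32, -5/8, -1/2, 0 } gives -2783/4096
G(RBRBRBRRBRRRRR) = { -1, -3/4, -11/16, -87/128 | -2783/4096, -1391/2048, -695/1024, -347/512, -173/256, -43/64, -21/32, -5/8, -1/2, 0 } gives -5567/8192
G(RBRBRBRRBRRRRRR) = { -1, -3/4, -11/16, -87/128 | -5567/8192, -2783/4096, -1391/2048, -695/1024, -347/512, -173/256, -43/64, -21/32, -5/8, -1/2, 0 } gives -11135/16384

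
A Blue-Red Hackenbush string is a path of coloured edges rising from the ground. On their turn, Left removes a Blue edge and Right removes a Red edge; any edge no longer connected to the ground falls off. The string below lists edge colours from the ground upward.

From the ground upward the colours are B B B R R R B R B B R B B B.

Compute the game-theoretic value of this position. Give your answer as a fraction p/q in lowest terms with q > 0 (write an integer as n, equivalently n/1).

4463/2048

1 of 14 · B · max L 0 · min R +∞ => 1
2 of 14 · BB · max L 1 · min R +∞ => 2
3 of 14 · BBB · max L 2 · min R +∞ => 3
4 of 14 · BBBR · max L 2 · min R 3 => 5/2
5 of 14 · BBBRR · max L 2 · min R 5/2 => 9/4
6 of 14 · BBBRRR · max L 2 · min R 9/4 => 17/8
7 of 14 · BBBRRRB · max L 17/8 · min R 9/4 => 35/16
8 of 14 · BBBRRRBR · max L 17/8 · min R 35/16 => 69/32
9 of 14 · BBBRRRBRB · max L 69/32 · min R 35/16 => 139/64
10 of 14 · BBBRRRBRBB · max L 139/64 · min R 35/16 => 279/128
11 of 14 · BBBRRRBRBBR · max L 139/64 · min R 279/128 => 557/256
12 of 14 · BBBRRRBRBBRB · max L 557/256 · min R 279/128 => 1115/512
13 of 14 · BBBRRRBRBBRBB · max L 1115/512 · min R 279/128 => 2231/1024
14 of 14 · BBBRRRBRBBRBBB · max L 2231/1024 · min R 279/128 => 4463/2048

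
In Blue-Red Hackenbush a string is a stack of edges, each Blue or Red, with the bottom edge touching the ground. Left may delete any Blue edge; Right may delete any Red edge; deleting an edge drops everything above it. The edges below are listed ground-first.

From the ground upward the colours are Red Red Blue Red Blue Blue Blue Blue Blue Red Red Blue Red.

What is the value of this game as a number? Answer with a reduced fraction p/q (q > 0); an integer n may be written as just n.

Prefix values for Red Red Blue Red Blue Blue Blue Blue Blue Red Red Blue Red via {L|R} + simplicity:
step 1: add Red to get R; options L={ none } R={ 0 } => -1
step 2: add Red to get RR; options L={ none } R={ -1 0 } => -2
step 3: add Blue to get RRB; options L={ -2 } R={ -1 0 } => -3/2
step 4: add Red to get RRBR; options L={ -2 } R={ -3/2 -1 0 } => -7/4
step 5: add Blue to get RRBRB; options L={ -2 -7/4 } R={ -3/2 -1 0 } => -13/8
step 6: add Blue to get RRBRBB; options L={ -2 -7/4 -13/8 } R={ -3/2 -1 0 } => -25/16
step 7: add Blue to get RRBRBBB; options L={ -2 -7/4 -13/8 -25/16 } R={ -3/2 -1 0 } => -49/32
step 8: add Blue to get RRBRBBBB; options L={ -2 -7/4 -13/8 -25/16 -49/32 } R={ -3/2 -1 0 } => -97/64
step 9: add Blue to get RRBRBBBBB; options L={ -2 -7/4 -13/8 -25/16 -49/32 -97/64 } R={ -3/2 -1 0 } => -193/128
step 10: add Red to get RRBRBBBBBR; options L={ -2 -7/4 -13/8 -25/16 -49/32 -97/64 } R={ -193/128 -3/2 -1 0 } => -387/256
step 11: add Red to get RRBRBBBBBRR; options L={ -2 -7/4 -13/8 -25/16 -49/32 -97/64 } R={ -387/256 -193/128 -3/2 -1 0 } => -775/512
step 12: add Blue to get RRBRBBBBBRRB; options L={ -2 -7/4 -13/8 -25/16 -49/32 -97/64 -775/512 } R={ -387/256 -193/128 -3/2 -1 0 } => -1549/1024
step 13: add Red to get RRBRBBBBBRRBR; options L={ -2 -7/4 -13/8 -25/16 -49/32 -97/64 -775/512 } R={ -1549/1024 -387/256 -193/128 -3/2 -1 0 } => -3099/2048

-3099/2048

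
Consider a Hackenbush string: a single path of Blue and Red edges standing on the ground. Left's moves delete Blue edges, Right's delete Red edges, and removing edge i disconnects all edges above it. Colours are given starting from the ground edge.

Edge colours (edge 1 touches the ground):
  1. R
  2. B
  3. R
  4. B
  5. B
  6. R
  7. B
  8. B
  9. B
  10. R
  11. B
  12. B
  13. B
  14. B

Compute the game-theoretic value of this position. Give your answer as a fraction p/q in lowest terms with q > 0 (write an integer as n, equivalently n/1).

-4641/8192

Build g(s[:k]) for k = 1..14, string s = R B R B B R B B B R B B B B.
edge 1 of 14 (R): { — | 0 } ⇒ -1
edge 2 of 14 (B): { -1 | 0 } ⇒ -1/2
edge 3 of 14 (R): { -1 | -1/2,0 } ⇒ -3/4
edge 4 of 14 (B): { -1,-3/4 | -1/2,0 } ⇒ -5/8
edge 5 of 14 (B): { -1,-3/4,-5/8 | -1/2,0 } ⇒ -9/16
edge 6 of 14 (R): { -1,-3/4,-5/8 | -9/16,-1/2,0 } ⇒ -19/32
edge 7 of 14 (B): { -1,-3/4,-5/8,-19/32 | -9/16,-1/2,0 } ⇒ -37/64
edge 8 of 14 (B): { -1,-3/4,-5/8,-19/32,-37/64 | -9/16,-1/2,0 } ⇒ -73/128
edge 9 of 14 (B): { -1,-3/4,-5/8,-19/32,-37/64,-73/128 | -9/16,-1/2,0 } ⇒ -145/256
edge 10 of 14 (R): { -1,-3/4,-5/8,-19/32,-37/64,-73/128 | -145/256,-9/16,-1/2,0 } ⇒ -291/512
edge 11 of 14 (B): { -1,-3/4,-5/8,-19/32,-37/64,-73/128,-291/512 | -145/256,-9/16,-1/2,0 } ⇒ -581/1024
edge 12 of 14 (B): { -1,-3/4,-5/8,-19/32,-37/64,-73/128,-291/512,-581/1024 | -145/256,-9/16,-1/2,0 } ⇒ -1161/2048
edge 13 of 14 (B): { -1,-3/4,-5/8,-19/32,-37/64,-73/128,-291/512,-581/1024,-1161/2048 | -145/256,-9/16,-1/2,0 } ⇒ -2321/4096
edge 14 of 14 (B): { -1,-3/4,-5/8,-19/32,-37/64,-73/128,-291/512,-581/1024,-1161/2048,-2321/4096 | -145/256,-9/16,-1/2,0 } ⇒ -4641/8192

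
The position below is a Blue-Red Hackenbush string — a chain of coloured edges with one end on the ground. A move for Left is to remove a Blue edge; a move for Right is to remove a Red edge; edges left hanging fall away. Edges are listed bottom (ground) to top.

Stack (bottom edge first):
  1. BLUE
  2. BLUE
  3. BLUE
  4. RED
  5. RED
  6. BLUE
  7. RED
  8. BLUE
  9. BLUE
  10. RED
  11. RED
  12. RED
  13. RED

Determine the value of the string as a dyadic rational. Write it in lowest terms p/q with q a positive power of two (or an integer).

2401/1024

Prefix values for BLUE BLUE BLUE RED RED BLUE RED BLUE BLUE RED RED RED RED via {L|R} + simplicity:
edge 1 of 13 (BLUE): { 0 | — } gives 1
edge 2 of 13 (BLUE): { 0,1 | — } gives 2
edge 3 of 13 (BLUE): { 0,1,2 | — } gives 3
edge 4 of 13 (RED): { 0,1,2 | 3 } gives 5/2
edge 5 of 13 (RED): { 0,1,2 | 5/2,3 } gives 9/4
edge 6 of 13 (BLUE): { 0,1,2,9/4 | 5/2,3 } gives 19/8
edge 7 of 13 (RED): { 0,1,2,9/4 | 19/8,5/2,3 } gives 37/16
edge 8 of 13 (BLUE): { 0,1,2,9/4,37/16 | 19/8,5/2,3 } gives 75/32
edge 9 of 13 (BLUE): { 0,1,2,9/4,37/16,75/32 | 19/8,5/2,3 } gives 151/64
edge 10 of 13 (RED): { 0,1,2,9/4,37/16,75/32 | 151/64,19/8,5/2,3 } gives 301/128
edge 11 of 13 (RED): { 0,1,2,9/4,37/16,75/32 | 301/128,151/64,19/8,5/2,3 } gives 601/256
edge 12 of 13 (RED): { 0,1,2,9/4,37/16,75/32 | 601/256,301/128,151/64,19/8,5/2,3 } gives 1201/512
edge 13 of 13 (RED): { 0,1,2,9/4,37/16,75/32 | 1201/512,601/256,301/128,151/64,19/8,5/2,3 } gives 2401/1024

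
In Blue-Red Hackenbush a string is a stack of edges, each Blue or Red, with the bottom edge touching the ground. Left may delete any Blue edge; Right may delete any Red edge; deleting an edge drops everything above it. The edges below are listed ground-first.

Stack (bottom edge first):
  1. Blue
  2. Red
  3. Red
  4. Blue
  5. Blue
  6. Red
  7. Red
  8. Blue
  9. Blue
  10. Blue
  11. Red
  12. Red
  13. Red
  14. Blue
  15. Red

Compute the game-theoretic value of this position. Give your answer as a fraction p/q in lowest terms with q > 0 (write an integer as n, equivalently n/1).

value_1 [B]  L=[0]  R=[·]  → 1
value_2 [BR]  L=[0]  R=[1]  → 1/2
value_3 [BRR]  L=[0]  R=[1/2 1]  → 1/4
value_4 [BRRB]  L=[0 1/4]  R=[1/2 1]  → 3/8
value_5 [BRRBB]  L=[0 1/4 3/8]  R=[1/2 1]  → 7/16
value_6 [BRRBBR]  L=[0 1/4 3/8]  R=[7/16 1/2 1]  → 13/32
value_7 [BRRBBRR]  L=[0 1/4 3/8]  R=[13/32 7/16 1/2 1]  → 25/64
value_8 [BRRBBRRB]  L=[0 1/4 3/8 25/64]  R=[13/32 7/16 1/2 1]  → 51/128
value_9 [BRRBBRRBB]  L=[0 1/4 3/8 25/64 51/128]  R=[13/32 7/16 1/2 1]  → 103/256
value_10 [BRRBBRRBBB]  L=[0 1/4 3/8 25/64 51/128 103/256]  R=[13/32 7/16 1/2 1]  → 207/512
value_11 [BRRBBRRBBBR]  L=[0 1/4 3/8 25/64 51/128 103/256]  R=[207/512 13/32 7/16 1/2 1]  → 413/1024
value_12 [BRRBBRRBBBRR]  L=[0 1/4 3/8 25/64 51/128 103/256]  R=[413/1024 207/512 13/32 7/16 1/2 1]  → 825/2048
value_13 [BRRBBRRBBBRRR]  L=[0 1/4 3/8 25/64 51/128 103/256]  R=[825/2048 413/1024 207/512 13/32 7/16 1/2 1]  → 1649/4096
value_14 [BRRBBRRBBBRRRB]  L=[0 1/4 3/8 25/64 51/128 103/256 1649/4096]  R=[825/2048 413/1024 207/512 13/32 7/16 1/2 1]  → 3299/8192
value_15 [BRRBBRRBBBRRRBR]  L=[0 1/4 3/8 25/64 51/128 103/256 1649/4096]  R=[3299/8192 825/2048 413/1024 207/512 13/32 7/16 1/2 1]  → 6597/16384

6597/16384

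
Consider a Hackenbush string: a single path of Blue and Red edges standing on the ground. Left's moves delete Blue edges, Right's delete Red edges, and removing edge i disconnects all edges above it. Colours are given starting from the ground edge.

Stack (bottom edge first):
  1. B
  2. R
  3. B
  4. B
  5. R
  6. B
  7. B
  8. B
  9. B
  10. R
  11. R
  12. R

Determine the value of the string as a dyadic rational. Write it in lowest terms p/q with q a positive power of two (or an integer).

1777/2048

B: Left { 0 }, Right { none } gives simplest 1
BR: Left { 0 }, Right { 1 } gives simplest 1/2
BRB: Left { 0 1/2 }, Right { 1 } gives simplest 3/4
BRBB: Left { 0 1/2 3/4 }, Right { 1 } gives simplest 7/8
BRBBR: Left { 0 1/2 3/4 }, Right { 7/8 1 } gives simplest 13/16
BRBBRB: Left { 0 1/2 3/4 13/16 }, Right { 7/8 1 } gives simplest 27/32
BRBBRBB: Left { 0 1/2 3/4 13/16 27/32 }, Right { 7/8 1 } gives simplest 55/64
BRBBRBBB: Left { 0 1/2 3/4 13/16 27/32 55/64 }, Right { 7/8 1 } gives simplest 111/128
BRBBRBBBB: Left { 0 1/2 3/4 13/16 27/32 55/64 111/128 }, Right { 7/8 1 } gives simplest 223/256
BRBBRBBBBR: Left { 0 1/2 3/4 13/16 27/32 55/64 111/128 }, Right { 223/256 7/8 1 } gives simplest 445/512
BRBBRBBBBRR: Left { 0 1/2 3/4 13/16 27/32 55/64 111/128 }, Right { 445/512 223/256 7/8 1 } gives simplest 889/1024
BRBBRBBBBRRR: Left { 0 1/2 3/4 13/16 27/32 55/64 111/128 }, Right { 889/1024 445/512 223/256 7/8 1 } gives simplest 1777/2048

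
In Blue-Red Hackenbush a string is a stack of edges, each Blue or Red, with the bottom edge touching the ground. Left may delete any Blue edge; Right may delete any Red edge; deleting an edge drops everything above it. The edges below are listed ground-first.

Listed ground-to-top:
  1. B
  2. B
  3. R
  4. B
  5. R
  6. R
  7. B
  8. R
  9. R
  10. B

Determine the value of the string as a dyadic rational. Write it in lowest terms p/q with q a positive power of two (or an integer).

Prefix values for B B R B R R B R R B via {L|R} + simplicity:
edge 1 of 10 (B): { 0 | none } — 1
edge 2 of 10 (B): { 0, 1 | none } — 2
edge 3 of 10 (R): { 0, 1 | 2 } — 3/2
edge 4 of 10 (B): { 0, 1, 3/2 | 2 } — 7/4
edge 5 of 10 (R): { 0, 1, 3/2 | 7/4, 2 } — 13/8
edge 6 of 10 (R): { 0, 1, 3/2 | 13/8, 7/4, 2 } — 25/16
edge 7 of 10 (B): { 0, 1, 3/2, 25/16 | 13/8, 7/4, 2 } — 51/32
edge 8 of 10 (R): { 0, 1, 3/2, 25/16 | 51/32, 13/8, 7/4, 2 } — 101/64
edge 9 of 10 (R): { 0, 1, 3/2, 25/16 | 101/64, 51/32, 13/8, 7/4, 2 } — 201/128
edge 10 of 10 (B): { 0, 1, 3/2, 25/16, 201/128 | 101/64, 51/32, 13/8, 7/4, 2 } — 403/256

403/256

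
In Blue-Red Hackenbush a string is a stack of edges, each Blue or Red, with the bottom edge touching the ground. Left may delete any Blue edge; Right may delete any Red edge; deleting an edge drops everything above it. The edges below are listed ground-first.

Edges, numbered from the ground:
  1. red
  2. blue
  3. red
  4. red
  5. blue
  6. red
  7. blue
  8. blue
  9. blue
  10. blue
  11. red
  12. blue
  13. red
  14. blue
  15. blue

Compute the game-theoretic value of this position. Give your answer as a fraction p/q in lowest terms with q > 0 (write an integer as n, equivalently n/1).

G(r) = { — | 0 } -> -1
G(rb) = { -1 | 0 } -> -1/2
G(rbr) = { -1 | -1/2, 0 } -> -3/4
G(rbrr) = { -1 | -3/4, -1/2, 0 } -> -7/8
G(rbrrb) = { -1, -7/8 | -3/4, -1/2, 0 } -> -13/16
G(rbrrbr) = { -1, -7/8 | -13/16, -3/4, -1/2, 0 } -> -27/32
G(rbrrbrb) = { -1, -7/8, -27/32 | -13/16, -3/4, -1/2, 0 } -> -53/64
G(rbrrbrbb) = { -1, -7/8, -27/32, -53/64 | -13/16, -3/4, -1/2, 0 } -> -105/128
G(rbrrbrbbb) = { -1, -7/8, -27/32, -53/64, -105/128 | -13/16, -3/4, -1/2, 0 } -> -209/256
G(rbrrbrbbbb) = { -1, -7/8, -27/32, -53/64, -105/128, -209/256 | -13/16, -3/4, -1/2, 0 } -> -417/512
G(rbrrbrbbbbr) = { -1, -7/8, -27/32, -53/64, -105/128, -209/256 | -417/512, -13/16, -3/4, -1/2, 0 } -> -835/1024
G(rbrrbrbbbbrb) = { -1, -7/8, -27/32, -53/64, -105/128, -209/256, -835/1024 | -417/512, -13/16, -3/4, -1/2, 0 } -> -1669/2048
G(rbrrbrbbbbrbr) = { -1, -7/8, -27/32, -53/64, -105/128, -209/256, -835/1024 | -1669/2048, -417/512, -13/16, -3/4, -1/2, 0 } -> -3339/4096
G(rbrrbrbbbbrbrb) = { -1, -7/8, -27/32, -53/64, -105/128, -209/256, -835/1024, -3339/4096 | -1669/2048, -417/512, -13/16, -3/4, -1/2, 0 } -> -6677/8192
G(rbrrbrbbbbrbrbb) = { -1, -7/8, -27/32, -53/64, -105/128, -209/256, -835/1024, -3339/4096, -6677/8192 | -1669/2048, -417/512, -13/16, -3/4, -1/2, 0 } -> -13353/16384

-13353/16384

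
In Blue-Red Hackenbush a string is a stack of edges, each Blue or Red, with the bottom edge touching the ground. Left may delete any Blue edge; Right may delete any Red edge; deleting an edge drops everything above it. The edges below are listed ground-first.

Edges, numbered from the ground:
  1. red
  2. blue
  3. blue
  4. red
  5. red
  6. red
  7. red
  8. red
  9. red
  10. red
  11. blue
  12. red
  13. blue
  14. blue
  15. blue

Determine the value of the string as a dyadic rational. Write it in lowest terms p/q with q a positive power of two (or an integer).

-8145/16384

g(r) = {  | 0 } so -1
g(rb) = { -1 | 0 } so -1/2
g(rbb) = { -1,-1/2 | 0 } so -1/4
g(rbbr) = { -1,-1/2 | -1/4,0 } so -3/8
g(rbbrr) = { -1,-1/2 | -3/8,-1/4,0 } so -7/16
g(rbbrrr) = { -1,-1/2 | -7/16,-3/8,-1/4,0 } so -15/32
g(rbbrrrr) = { -1,-1/2 | -15/32,-7/16,-3/8,-1/4,0 } so -31/64
g(rbbrrrrr) = { -1,-1/2 | -31/64,-15/32,-7/16,-3/8,-1/4,0 } so -63/128
g(rbbrrrrrr) = { -1,-1/2 | -63/128,-31/64,-15/32,-7/16,-3/8,-1/4,0 } so -127/256
g(rbbrrrrrrr) = { -1,-1/2 | -127/256,-63/128,-31/64,-15/32,-7/16,-3/8,-1/4,0 } so -255/512
g(rbbrrrrrrrb) = { -1,-1/2,-255/512 | -127/256,-63/128,-31/64,-15/32,-7/16,-3/8,-1/4,0 } so -509/1024
g(rbbrrrrrrrbr) = { -1,-1/2,-255/512 | -509/1024,-127/256,-63/128,-31/64,-15/32,-7/16,-3/8,-1/4,0 } so -1019/2048
g(rbbrrrrrrrbrb) = { -1,-1/2,-255/512,-1019/2048 | -509/1024,-127/256,-63/128,-31/64,-15/32,-7/16,-3/8,-1/4,0 } so -2037/4096
g(rbbrrrrrrrbrbb) = { -1,-1/2,-255/512,-1019/2048,-2037/4096 | -509/1024,-127/256,-63/128,-31/64,-15/32,-7/16,-3/8,-1/4,0 } so -4073/8192
g(rbbrrrrrrrbrbbb) = { -1,-1/2,-255/512,-1019/2048,-2037/4096,-4073/8192 | -509/1024,-127/256,-63/128,-31/64,-15/32,-7/16,-3/8,-1/4,0 } so -8145/16384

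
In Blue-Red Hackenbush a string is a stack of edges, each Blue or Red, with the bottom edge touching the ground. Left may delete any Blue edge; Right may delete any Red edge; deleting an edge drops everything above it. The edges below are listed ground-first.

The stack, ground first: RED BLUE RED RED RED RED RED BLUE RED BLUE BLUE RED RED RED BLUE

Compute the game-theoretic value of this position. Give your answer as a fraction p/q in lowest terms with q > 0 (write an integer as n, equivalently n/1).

val_1 [R]  L=[·]  R=[0]  so -1
val_2 [RB]  L=[-1]  R=[0]  so -1/2
val_3 [RBR]  L=[-1]  R=[-1/2 0]  so -3/4
val_4 [RBRR]  L=[-1]  R=[-3/4 -1/2 0]  so -7/8
val_5 [RBRRR]  L=[-1]  R=[-7/8 -3/4 -1/2 0]  so -15/16
val_6 [RBRRRR]  L=[-1]  R=[-15/16 -7/8 -3/4 -1/2 0]  so -31/32
val_7 [RBRRRRR]  L=[-1]  R=[-31/32 -15/16 -7/8 -3/4 -1/2 0]  so -63/64
val_8 [RBRRRRRB]  L=[-1 -63/64]  R=[-31/32 -15/16 -7/8 -3/4 -1/2 0]  so -125/128
val_9 [RBRRRRRBR]  L=[-1 -63/64]  R=[-125/128 -31/32 -15/16 -7/8 -3/4 -1/2 0]  so -251/256
val_10 [RBRRRRRBRB]  L=[-1 -63/64 -251/256]  R=[-125/128 -31/32 -15/16 -7/8 -3/4 -1/2 0]  so -501/512
val_11 [RBRRRRRBRBB]  L=[-1 -63/64 -251/256 -501/512]  R=[-125/128 -31/32 -15/16 -7/8 -3/4 -1/2 0]  so -1001/1024
val_12 [RBRRRRRBRBBR]  L=[-1 -63/64 -251/256 -501/512]  R=[-1001/1024 -125/128 -31/32 -15/16 -7/8 -3/4 -1/2 0]  so -2003/2048
val_13 [RBRRRRRBRBBRR]  L=[-1 -63/64 -251/256 -501/512]  R=[-2003/2048 -1001/1024 -125/128 -31/32 -15/16 -7/8 -3/4 -1/2 0]  so -4007/4096
val_14 [RBRRRRRBRBBRRR]  L=[-1 -63/64 -251/256 -501/512]  R=[-4007/4096 -2003/2048 -1001/1024 -125/128 -31/32 -15/16 -7/8 -3/4 -1/2 0]  so -8015/8192
val_15 [RBRRRRRBRBBRRRB]  L=[-1 -63/64 -251/256 -501/512 -8015/8192]  R=[-4007/4096 -2003/2048 -1001/1024 -125/128 -31/32 -15/16 -7/8 -3/4 -1/2 0]  so -16029/16384

-16029/16384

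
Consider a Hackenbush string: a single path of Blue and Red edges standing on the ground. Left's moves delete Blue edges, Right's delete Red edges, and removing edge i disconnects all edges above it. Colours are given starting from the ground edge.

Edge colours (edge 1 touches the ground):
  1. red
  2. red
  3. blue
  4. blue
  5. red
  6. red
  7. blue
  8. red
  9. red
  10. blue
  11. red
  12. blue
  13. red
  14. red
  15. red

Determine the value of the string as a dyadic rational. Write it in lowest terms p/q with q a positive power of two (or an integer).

value_1 [r]  L=[—]  R=[0]  gives -1
value_2 [rr]  L=[—]  R=[-1, 0]  gives -2
value_3 [rrb]  L=[-2]  R=[-1, 0]  gives -3/2
value_4 [rrbb]  L=[-2, -3/2]  R=[-1, 0]  gives -5/4
value_5 [rrbbr]  L=[-2, -3/2]  R=[-5/4, -1, 0]  gives -11/8
value_6 [rrbbrr]  L=[-2, -3/2]  R=[-11/8, -5/4, -1, 0]  gives -23/16
value_7 [rrbbrrb]  L=[-2, -3/2, -23/16]  R=[-11/8, -5/4, -1, 0]  gives -45/32
value_8 [rrbbrrbr]  L=[-2, -3/2, -23/16]  R=[-45/32, -11/8, -5/4, -1, 0]  gives -91/64
value_9 [rrbbrrbrr]  L=[-2, -3/2, -23/16]  R=[-91/64, -45/32, -11/8, -5/4, -1, 0]  gives -183/128
value_10 [rrbbrrbrrb]  L=[-2, -3/2, -23/16, -183/128]  R=[-91/64, -45/32, -11/8, -5/4, -1, 0]  gives -365/256
value_11 [rrbbrrbrrbr]  L=[-2, -3/2, -23/16, -183/128]  R=[-365/256, -91/64, -45/32, -11/8, -5/4, -1, 0]  gives -731/512
value_12 [rrbbrrbrrbrb]  L=[-2, -3/2, -23/16, -183/128, -731/512]  R=[-365/256, -91/64, -45/32, -11/8, -5/4, -1, 0]  gives -1461/1024
value_13 [rrbbrrbrrbrbr]  L=[-2, -3/2, -23/16, -183/128, -731/512]  R=[-1461/1024, -365/256, -91/64, -45/32, -11/8, -5/4, -1, 0]  gives -2923/2048
value_14 [rrbbrrbrrbrbrr]  L=[-2, -3/2, -23/16, -183/128, -731/512]  R=[-2923/2048, -1461/1024, -365/256, -91/64, -45/32, -11/8, -5/4, -1, 0]  gives -5847/4096
value_15 [rrbbrrbrrbrbrrr]  L=[-2, -3/2, -23/16, -183/128, -731/512]  R=[-5847/4096, -2923/2048, -1461/1024, -365/256, -91/64, -45/32, -11/8, -5/4, -1, 0]  gives -11695/8192

-11695/8192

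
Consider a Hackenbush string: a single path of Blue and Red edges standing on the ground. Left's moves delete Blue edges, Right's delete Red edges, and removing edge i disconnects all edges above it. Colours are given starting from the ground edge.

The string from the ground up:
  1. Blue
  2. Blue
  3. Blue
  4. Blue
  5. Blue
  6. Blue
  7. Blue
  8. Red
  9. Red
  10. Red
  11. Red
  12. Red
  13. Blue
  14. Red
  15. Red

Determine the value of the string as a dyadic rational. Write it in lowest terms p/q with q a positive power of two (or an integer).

1545/256

1 of 15 · B · max L 0 · min R +∞ so 1
2 of 15 · BB · max L 1 · min R +∞ so 2
3 of 15 · BBB · max L 2 · min R +∞ so 3
4 of 15 · BBBB · max L 3 · min R +∞ so 4
5 of 15 · BBBBB · max L 4 · min R +∞ so 5
6 of 15 · BBBBBB · max L 5 · min R +∞ so 6
7 of 15 · BBBBBBB · max L 6 · min R +∞ so 7
8 of 15 · BBBBBBBR · max L 6 · min R 7 so 13/2
9 of 15 · BBBBBBBRR · max L 6 · min R 13/2 so 25/4
10 of 15 · BBBBBBBRRR · max L 6 · min R 25/4 so 49/8
11 of 15 · BBBBBBBRRRR · max L 6 · min R 49/8 so 97/16
12 of 15 · BBBBBBBRRRRR · max L 6 · min R 97/16 so 193/32
13 of 15 · BBBBBBBRRRRRB · max L 193/32 · min R 97/16 so 387/64
14 of 15 · BBBBBBBRRRRRBR · max L 193/32 · min R 387/64 so 773/128
15 of 15 · BBBBBBBRRRRRBRR · max L 193/32 · min R 773/128 so 1545/256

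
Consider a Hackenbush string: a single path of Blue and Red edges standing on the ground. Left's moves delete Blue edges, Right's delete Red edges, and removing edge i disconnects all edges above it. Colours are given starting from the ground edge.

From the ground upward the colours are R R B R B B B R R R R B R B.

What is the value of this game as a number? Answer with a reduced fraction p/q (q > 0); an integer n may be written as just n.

step 1: add R to get R; options L={ (no moves) } R={ 0 } so -1
step 2: add R to get RR; options L={ (no moves) } R={ -1,0 } so -2
step 3: add B to get RRB; options L={ -2 } R={ -1,0 } so -3/2
step 4: add R to get RRBR; options L={ -2 } R={ -3/2,-1,0 } so -7/4
step 5: add B to get RRBRB; options L={ -2,-7/4 } R={ -3/2,-1,0 } so -13/8
step 6: add B to get RRBRBB; options L={ -2,-7/4,-13/8 } R={ -3/2,-1,0 } so -25/16
step 7: add B to get RRBRBBB; options L={ -2,-7/4,-13/8,-25/16 } R={ -3/2,-1,0 } so -49/32
step 8: add R to get RRBRBBBR; options L={ -2,-7/4,-13/8,-25/16 } R={ -49/32,-3/2,-1,0 } so -99/64
step 9: add R to get RRBRBBBRR; options L={ -2,-7/4,-13/8,-25/16 } R={ -99/64,-49/32,-3/2,-1,0 } so -199/128
step 10: add R to get RRBRBBBRRR; options L={ -2,-7/4,-13/8,-25/16 } R={ -199/128,-99/64,-49/32,-3/2,-1,0 } so -399/256
step 11: add R to get RRBRBBBRRRR; options L={ -2,-7/4,-13/8,-25/16 } R={ -399/256,-199/128,-99/64,-49/32,-3/2,-1,0 } so -799/512
step 12: add B to get RRBRBBBRRRRB; options L={ -2,-7/4,-13/8,-25/16,-799/512 } R={ -399/256,-199/128,-99/64,-49/32,-3/2,-1,0 } so -1597/1024
step 13: add R to get RRBRBBBRRRRBR; options L={ -2,-7/4,-13/8,-25/16,-799/512 } R={ -1597/1024,-399/256,-199/128,-99/64,-49/32,-3/2,-1,0 } so -3195/2048
step 14: add B to get RRBRBBBRRRRBRB; options L={ -2,-7/4,-13/8,-25/16,-799/512,-3195/2048 } R={ -1597/1024,-399/256,-199/128,-99/64,-49/32,-3/2,-1,0 } so -6389/4096

-6389/4096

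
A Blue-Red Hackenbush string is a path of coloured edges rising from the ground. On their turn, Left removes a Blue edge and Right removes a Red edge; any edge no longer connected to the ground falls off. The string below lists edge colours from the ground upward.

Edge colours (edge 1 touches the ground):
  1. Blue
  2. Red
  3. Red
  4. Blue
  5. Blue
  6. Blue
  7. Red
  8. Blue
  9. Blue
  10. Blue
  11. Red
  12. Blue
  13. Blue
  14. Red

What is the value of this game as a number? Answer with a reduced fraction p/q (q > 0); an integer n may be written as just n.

3821/8192

v(B) = { 0 | none } -> 1
v(BR) = { 0 | 1 } -> 1/2
v(BRR) = { 0 | 1/2; 1 } -> 1/4
v(BRRB) = { 0; 1/4 | 1/2; 1 } -> 3/8
v(BRRBB) = { 0; 1/4; 3/8 | 1/2; 1 } -> 7/16
v(BRRBBB) = { 0; 1/4; 3/8; 7/16 | 1/2; 1 } -> 15/32
v(BRRBBBR) = { 0; 1/4; 3/8; 7/16 | 15/32; 1/2; 1 } -> 29/64
v(BRRBBBRB) = { 0; 1/4; 3/8; 7/16; 29/64 | 15/32; 1/2; 1 } -> 59/128
v(BRRBBBRBB) = { 0; 1/4; 3/8; 7/16; 29/64; 59/128 | 15/32; 1/2; 1 } -> 119/256
v(BRRBBBRBBB) = { 0; 1/4; 3/8; 7/16; 29/64; 59/128; 119/256 | 15/32; 1/2; 1 } -> 239/512
v(BRRBBBRBBBR) = { 0; 1/4; 3/8; 7/16; 29/64; 59/128; 119/256 | 239/512; 15/32; 1/2; 1 } -> 477/1024
v(BRRBBBRBBBRB) = { 0; 1/4; 3/8; 7/16; 29/64; 59/128; 119/256; 477/1024 | 239/512; 15/32; 1/2; 1 } -> 955/2048
v(BRRBBBRBBBRBB) = { 0; 1/4; 3/8; 7/16; 29/64; 59/128; 119/256; 477/1024; 955/2048 | 239/512; 15/32; 1/2; 1 } -> 1911/4096
v(BRRBBBRBBBRBBR) = { 0; 1/4; 3/8; 7/16; 29/64; 59/128; 119/256; 477/1024; 955/2048 | 1911/4096; 239/512; 15/32; 1/2; 1 } -> 3821/8192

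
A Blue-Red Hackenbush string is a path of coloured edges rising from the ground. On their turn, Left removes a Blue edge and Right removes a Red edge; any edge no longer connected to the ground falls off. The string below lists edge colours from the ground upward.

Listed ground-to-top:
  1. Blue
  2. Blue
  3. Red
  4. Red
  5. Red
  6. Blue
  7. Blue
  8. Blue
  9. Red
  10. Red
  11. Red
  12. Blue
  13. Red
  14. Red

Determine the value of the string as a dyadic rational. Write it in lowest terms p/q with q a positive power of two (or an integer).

5001/4096

1 of 14 · B · max L 0 · min R +∞ so 1
2 of 14 · BB · max L 1 · min R +∞ so 2
3 of 14 · BBR · max L 1 · min R 2 so 3/2
4 of 14 · BBRR · max L 1 · min R 3/2 so 5/4
5 of 14 · BBRRR · max L 1 · min R 5/4 so 9/8
6 of 14 · BBRRRB · max L 9/8 · min R 5/4 so 19/16
7 of 14 · BBRRRBB · max L 19/16 · min R 5/4 so 39/32
8 of 14 · BBRRRBBB · max L 39/32 · min R 5/4 so 79/64
9 of 14 · BBRRRBBBR · max L 39/32 · min R 79/64 so 157/128
10 of 14 · BBRRRBBBRR · max L 39/32 · min R 157/128 so 313/256
11 of 14 · BBRRRBBBRRR · max L 39/32 · min R 313/256 so 625/512
12 of 14 · BBRRRBBBRRRB · max L 625/512 · min R 313/256 so 1251/1024
13 of 14 · BBRRRBBBRRRBR · max L 625/512 · min R 1251/1024 so 2501/2048
14 of 14 · BBRRRBBBRRRBRR · max L 625/512 · min R 2501/2048 so 5001/4096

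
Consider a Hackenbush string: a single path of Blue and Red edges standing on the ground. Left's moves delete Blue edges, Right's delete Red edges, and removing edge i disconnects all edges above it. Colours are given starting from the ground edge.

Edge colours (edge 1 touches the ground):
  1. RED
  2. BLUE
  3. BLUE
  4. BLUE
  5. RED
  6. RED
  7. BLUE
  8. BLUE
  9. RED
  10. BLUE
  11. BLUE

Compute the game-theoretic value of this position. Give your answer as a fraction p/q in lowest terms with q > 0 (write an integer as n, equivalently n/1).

-201/1024

Recurse on prefixes of the 11-edge string RED BLUE BLUE BLUE RED RED BLUE BLUE RED BLUE BLUE:
g(R) = { (no moves) | 0 } = -1
g(RB) = { -1 | 0 } = -1/2
g(RBB) = { -1 -1/2 | 0 } = -1/4
g(RBBB) = { -1 -1/2 -1/4 | 0 } = -1/8
g(RBBBR) = { -1 -1/2 -1/4 | -1/8 0 } = -3/16
g(RBBBRR) = { -1 -1/2 -1/4 | -3/16 -1/8 0 } = -7/32
g(RBBBRRB) = { -1 -1/2 -1/4 -7/32 | -3/16 -1/8 0 } = -13/64
g(RBBBRRBB) = { -1 -1/2 -1/4 -7/32 -13/64 | -3/16 -1/8 0 } = -25/128
g(RBBBRRBBR) = { -1 -1/2 -1/4 -7/32 -13/64 | -25/128 -3/16 -1/8 0 } = -51/256
g(RBBBRRBBRB) = { -1 -1/2 -1/4 -7/32 -13/64 -51/256 | -25/128 -3/16 -1/8 0 } = -101/512
g(RBBBRRBBRBB) = { -1 -1/2 -1/4 -7/32 -13/64 -51/256 -101/512 | -25/128 -3/16 -1/8 0 } = -201/1024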